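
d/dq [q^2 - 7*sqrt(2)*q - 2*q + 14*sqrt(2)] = 2*q - 7*sqrt(2) - 2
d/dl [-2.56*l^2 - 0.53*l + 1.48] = -5.12*l - 0.53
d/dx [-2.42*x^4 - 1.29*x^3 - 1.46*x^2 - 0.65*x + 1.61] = -9.68*x^3 - 3.87*x^2 - 2.92*x - 0.65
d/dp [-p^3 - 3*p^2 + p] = -3*p^2 - 6*p + 1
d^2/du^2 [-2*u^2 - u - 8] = -4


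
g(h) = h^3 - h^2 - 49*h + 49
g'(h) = 3*h^2 - 2*h - 49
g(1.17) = -8.10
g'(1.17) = -47.23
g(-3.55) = 165.61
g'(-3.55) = -4.09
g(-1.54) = 118.44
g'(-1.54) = -38.81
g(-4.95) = 145.76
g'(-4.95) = 34.41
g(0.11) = 43.60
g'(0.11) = -49.18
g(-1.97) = 134.00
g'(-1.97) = -33.42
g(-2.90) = 158.30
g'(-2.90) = -17.97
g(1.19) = -9.04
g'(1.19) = -47.13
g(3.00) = -80.00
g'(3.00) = -28.00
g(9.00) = 256.00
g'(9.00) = 176.00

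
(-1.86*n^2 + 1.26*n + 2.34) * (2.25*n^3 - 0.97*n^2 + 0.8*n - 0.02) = -4.185*n^5 + 4.6392*n^4 + 2.5548*n^3 - 1.2246*n^2 + 1.8468*n - 0.0468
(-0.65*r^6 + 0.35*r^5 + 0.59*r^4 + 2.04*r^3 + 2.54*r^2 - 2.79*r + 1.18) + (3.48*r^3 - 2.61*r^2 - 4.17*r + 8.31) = -0.65*r^6 + 0.35*r^5 + 0.59*r^4 + 5.52*r^3 - 0.0699999999999998*r^2 - 6.96*r + 9.49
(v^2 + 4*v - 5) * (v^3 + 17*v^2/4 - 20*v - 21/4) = v^5 + 33*v^4/4 - 8*v^3 - 213*v^2/2 + 79*v + 105/4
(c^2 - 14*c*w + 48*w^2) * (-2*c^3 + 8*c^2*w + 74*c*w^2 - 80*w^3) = -2*c^5 + 36*c^4*w - 134*c^3*w^2 - 732*c^2*w^3 + 4672*c*w^4 - 3840*w^5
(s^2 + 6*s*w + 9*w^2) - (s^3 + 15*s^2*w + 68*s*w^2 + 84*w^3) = -s^3 - 15*s^2*w + s^2 - 68*s*w^2 + 6*s*w - 84*w^3 + 9*w^2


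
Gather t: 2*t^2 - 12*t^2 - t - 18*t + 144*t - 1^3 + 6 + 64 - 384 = -10*t^2 + 125*t - 315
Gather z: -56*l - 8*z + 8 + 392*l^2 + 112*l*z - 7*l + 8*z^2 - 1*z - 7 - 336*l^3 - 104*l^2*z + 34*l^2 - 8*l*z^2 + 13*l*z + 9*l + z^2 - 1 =-336*l^3 + 426*l^2 - 54*l + z^2*(9 - 8*l) + z*(-104*l^2 + 125*l - 9)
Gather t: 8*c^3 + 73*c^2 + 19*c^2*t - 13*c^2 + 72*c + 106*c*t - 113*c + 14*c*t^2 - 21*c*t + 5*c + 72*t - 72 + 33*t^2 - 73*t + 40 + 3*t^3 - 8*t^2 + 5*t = 8*c^3 + 60*c^2 - 36*c + 3*t^3 + t^2*(14*c + 25) + t*(19*c^2 + 85*c + 4) - 32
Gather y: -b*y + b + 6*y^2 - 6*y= b + 6*y^2 + y*(-b - 6)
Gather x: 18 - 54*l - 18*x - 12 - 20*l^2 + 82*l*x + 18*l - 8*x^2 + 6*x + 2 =-20*l^2 - 36*l - 8*x^2 + x*(82*l - 12) + 8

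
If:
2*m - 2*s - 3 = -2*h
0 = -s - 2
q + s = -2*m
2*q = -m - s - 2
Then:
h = -11/6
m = 4/3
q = -2/3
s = -2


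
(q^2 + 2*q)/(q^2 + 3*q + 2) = q/(q + 1)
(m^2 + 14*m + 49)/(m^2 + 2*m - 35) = (m + 7)/(m - 5)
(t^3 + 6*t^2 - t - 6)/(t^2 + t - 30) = (t^2 - 1)/(t - 5)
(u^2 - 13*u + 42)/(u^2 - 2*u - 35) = (u - 6)/(u + 5)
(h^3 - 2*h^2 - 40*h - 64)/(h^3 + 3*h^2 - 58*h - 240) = (h^2 + 6*h + 8)/(h^2 + 11*h + 30)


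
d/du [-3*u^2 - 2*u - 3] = -6*u - 2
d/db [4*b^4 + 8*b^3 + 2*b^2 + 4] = 4*b*(4*b^2 + 6*b + 1)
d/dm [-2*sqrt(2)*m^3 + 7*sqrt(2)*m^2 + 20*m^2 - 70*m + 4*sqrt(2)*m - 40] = -6*sqrt(2)*m^2 + 14*sqrt(2)*m + 40*m - 70 + 4*sqrt(2)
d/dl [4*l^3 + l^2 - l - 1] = 12*l^2 + 2*l - 1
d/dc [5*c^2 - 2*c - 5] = 10*c - 2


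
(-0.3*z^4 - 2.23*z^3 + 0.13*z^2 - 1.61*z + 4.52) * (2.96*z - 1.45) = -0.888*z^5 - 6.1658*z^4 + 3.6183*z^3 - 4.9541*z^2 + 15.7137*z - 6.554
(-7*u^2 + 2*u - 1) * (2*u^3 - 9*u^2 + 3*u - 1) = -14*u^5 + 67*u^4 - 41*u^3 + 22*u^2 - 5*u + 1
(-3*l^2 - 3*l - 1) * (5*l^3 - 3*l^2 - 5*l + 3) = -15*l^5 - 6*l^4 + 19*l^3 + 9*l^2 - 4*l - 3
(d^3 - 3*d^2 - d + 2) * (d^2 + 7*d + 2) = d^5 + 4*d^4 - 20*d^3 - 11*d^2 + 12*d + 4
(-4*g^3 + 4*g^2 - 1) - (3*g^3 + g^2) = -7*g^3 + 3*g^2 - 1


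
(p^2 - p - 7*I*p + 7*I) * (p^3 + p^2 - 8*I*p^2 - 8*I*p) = p^5 - 15*I*p^4 - 57*p^3 + 15*I*p^2 + 56*p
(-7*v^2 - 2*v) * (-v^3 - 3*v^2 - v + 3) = 7*v^5 + 23*v^4 + 13*v^3 - 19*v^2 - 6*v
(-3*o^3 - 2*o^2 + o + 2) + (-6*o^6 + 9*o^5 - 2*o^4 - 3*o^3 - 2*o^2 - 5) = -6*o^6 + 9*o^5 - 2*o^4 - 6*o^3 - 4*o^2 + o - 3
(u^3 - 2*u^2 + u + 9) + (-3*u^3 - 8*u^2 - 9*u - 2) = -2*u^3 - 10*u^2 - 8*u + 7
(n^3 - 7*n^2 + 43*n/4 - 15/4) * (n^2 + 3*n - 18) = n^5 - 4*n^4 - 113*n^3/4 + 309*n^2/2 - 819*n/4 + 135/2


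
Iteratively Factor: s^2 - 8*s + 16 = (s - 4)*(s - 4)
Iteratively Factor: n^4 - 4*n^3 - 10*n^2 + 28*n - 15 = (n + 3)*(n^3 - 7*n^2 + 11*n - 5) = (n - 5)*(n + 3)*(n^2 - 2*n + 1) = (n - 5)*(n - 1)*(n + 3)*(n - 1)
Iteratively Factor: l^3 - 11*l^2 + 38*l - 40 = (l - 2)*(l^2 - 9*l + 20) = (l - 4)*(l - 2)*(l - 5)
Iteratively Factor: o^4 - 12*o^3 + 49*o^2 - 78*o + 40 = (o - 1)*(o^3 - 11*o^2 + 38*o - 40) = (o - 5)*(o - 1)*(o^2 - 6*o + 8) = (o - 5)*(o - 2)*(o - 1)*(o - 4)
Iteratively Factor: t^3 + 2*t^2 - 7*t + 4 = (t - 1)*(t^2 + 3*t - 4) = (t - 1)^2*(t + 4)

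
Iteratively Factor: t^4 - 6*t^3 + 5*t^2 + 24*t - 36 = (t - 2)*(t^3 - 4*t^2 - 3*t + 18) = (t - 3)*(t - 2)*(t^2 - t - 6) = (t - 3)^2*(t - 2)*(t + 2)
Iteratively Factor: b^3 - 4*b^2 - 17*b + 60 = (b + 4)*(b^2 - 8*b + 15) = (b - 5)*(b + 4)*(b - 3)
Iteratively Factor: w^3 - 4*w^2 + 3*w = (w - 3)*(w^2 - w) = w*(w - 3)*(w - 1)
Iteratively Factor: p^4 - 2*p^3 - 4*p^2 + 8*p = (p)*(p^3 - 2*p^2 - 4*p + 8) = p*(p - 2)*(p^2 - 4) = p*(p - 2)*(p + 2)*(p - 2)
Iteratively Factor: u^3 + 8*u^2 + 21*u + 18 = (u + 2)*(u^2 + 6*u + 9) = (u + 2)*(u + 3)*(u + 3)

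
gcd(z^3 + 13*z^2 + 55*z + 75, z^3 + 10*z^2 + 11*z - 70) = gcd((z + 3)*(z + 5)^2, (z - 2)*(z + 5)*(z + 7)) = z + 5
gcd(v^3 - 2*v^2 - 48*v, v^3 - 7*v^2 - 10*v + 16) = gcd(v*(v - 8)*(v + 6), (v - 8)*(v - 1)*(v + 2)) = v - 8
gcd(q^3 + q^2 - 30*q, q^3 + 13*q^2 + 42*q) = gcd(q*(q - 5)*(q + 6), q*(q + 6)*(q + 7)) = q^2 + 6*q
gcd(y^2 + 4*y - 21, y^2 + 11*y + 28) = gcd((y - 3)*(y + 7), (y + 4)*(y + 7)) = y + 7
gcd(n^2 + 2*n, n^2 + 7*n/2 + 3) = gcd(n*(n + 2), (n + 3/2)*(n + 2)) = n + 2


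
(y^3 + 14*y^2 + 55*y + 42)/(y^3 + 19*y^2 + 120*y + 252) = (y + 1)/(y + 6)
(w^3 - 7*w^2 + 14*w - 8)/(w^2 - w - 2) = (w^2 - 5*w + 4)/(w + 1)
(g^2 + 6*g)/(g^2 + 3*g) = (g + 6)/(g + 3)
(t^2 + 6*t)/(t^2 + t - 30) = t/(t - 5)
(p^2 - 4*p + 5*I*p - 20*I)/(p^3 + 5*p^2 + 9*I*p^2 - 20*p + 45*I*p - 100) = (p - 4)/(p^2 + p*(5 + 4*I) + 20*I)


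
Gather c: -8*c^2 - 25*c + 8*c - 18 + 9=-8*c^2 - 17*c - 9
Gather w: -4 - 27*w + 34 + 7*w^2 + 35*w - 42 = 7*w^2 + 8*w - 12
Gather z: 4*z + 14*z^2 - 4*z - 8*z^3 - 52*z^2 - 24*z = -8*z^3 - 38*z^2 - 24*z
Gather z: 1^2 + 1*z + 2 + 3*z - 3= 4*z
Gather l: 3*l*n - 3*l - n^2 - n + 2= l*(3*n - 3) - n^2 - n + 2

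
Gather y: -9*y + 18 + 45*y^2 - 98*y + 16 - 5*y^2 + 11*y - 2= 40*y^2 - 96*y + 32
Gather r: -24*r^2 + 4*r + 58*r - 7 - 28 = -24*r^2 + 62*r - 35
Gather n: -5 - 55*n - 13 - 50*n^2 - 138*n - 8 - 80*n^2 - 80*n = -130*n^2 - 273*n - 26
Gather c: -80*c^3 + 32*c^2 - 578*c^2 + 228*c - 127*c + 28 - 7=-80*c^3 - 546*c^2 + 101*c + 21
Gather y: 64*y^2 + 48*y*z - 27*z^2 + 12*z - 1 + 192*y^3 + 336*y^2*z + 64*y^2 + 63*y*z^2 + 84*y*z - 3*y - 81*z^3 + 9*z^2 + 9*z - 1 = 192*y^3 + y^2*(336*z + 128) + y*(63*z^2 + 132*z - 3) - 81*z^3 - 18*z^2 + 21*z - 2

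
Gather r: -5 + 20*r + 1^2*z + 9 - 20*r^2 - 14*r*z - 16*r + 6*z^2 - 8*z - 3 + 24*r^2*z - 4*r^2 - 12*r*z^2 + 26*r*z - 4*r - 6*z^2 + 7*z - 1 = r^2*(24*z - 24) + r*(-12*z^2 + 12*z)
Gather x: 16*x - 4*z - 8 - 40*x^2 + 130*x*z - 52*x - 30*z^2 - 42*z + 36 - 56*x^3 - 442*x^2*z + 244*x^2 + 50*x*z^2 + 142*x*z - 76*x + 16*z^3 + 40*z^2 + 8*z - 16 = -56*x^3 + x^2*(204 - 442*z) + x*(50*z^2 + 272*z - 112) + 16*z^3 + 10*z^2 - 38*z + 12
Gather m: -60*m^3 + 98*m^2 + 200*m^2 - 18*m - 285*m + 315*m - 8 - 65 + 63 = -60*m^3 + 298*m^2 + 12*m - 10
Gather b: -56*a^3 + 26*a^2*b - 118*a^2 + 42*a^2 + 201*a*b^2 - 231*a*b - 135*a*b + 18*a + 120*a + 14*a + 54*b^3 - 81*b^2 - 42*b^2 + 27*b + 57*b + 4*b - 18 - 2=-56*a^3 - 76*a^2 + 152*a + 54*b^3 + b^2*(201*a - 123) + b*(26*a^2 - 366*a + 88) - 20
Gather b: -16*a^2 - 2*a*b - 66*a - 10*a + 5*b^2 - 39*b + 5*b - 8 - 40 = -16*a^2 - 76*a + 5*b^2 + b*(-2*a - 34) - 48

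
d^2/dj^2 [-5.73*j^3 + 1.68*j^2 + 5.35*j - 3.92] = 3.36 - 34.38*j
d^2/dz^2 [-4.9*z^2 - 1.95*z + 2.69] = -9.80000000000000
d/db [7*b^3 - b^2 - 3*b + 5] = 21*b^2 - 2*b - 3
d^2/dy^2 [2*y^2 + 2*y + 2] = 4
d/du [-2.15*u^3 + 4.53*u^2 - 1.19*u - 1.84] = -6.45*u^2 + 9.06*u - 1.19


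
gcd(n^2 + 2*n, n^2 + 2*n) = n^2 + 2*n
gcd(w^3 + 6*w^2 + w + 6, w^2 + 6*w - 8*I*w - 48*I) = w + 6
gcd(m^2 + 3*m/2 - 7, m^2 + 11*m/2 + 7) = m + 7/2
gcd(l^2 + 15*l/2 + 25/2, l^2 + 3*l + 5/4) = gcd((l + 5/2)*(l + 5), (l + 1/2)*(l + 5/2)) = l + 5/2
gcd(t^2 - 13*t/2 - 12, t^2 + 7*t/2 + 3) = t + 3/2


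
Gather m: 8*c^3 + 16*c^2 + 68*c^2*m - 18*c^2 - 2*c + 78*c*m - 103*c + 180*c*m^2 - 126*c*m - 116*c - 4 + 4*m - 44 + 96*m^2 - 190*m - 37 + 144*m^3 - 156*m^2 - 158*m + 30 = 8*c^3 - 2*c^2 - 221*c + 144*m^3 + m^2*(180*c - 60) + m*(68*c^2 - 48*c - 344) - 55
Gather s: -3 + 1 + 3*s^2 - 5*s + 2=3*s^2 - 5*s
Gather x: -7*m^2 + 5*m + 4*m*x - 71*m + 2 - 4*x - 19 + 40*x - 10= -7*m^2 - 66*m + x*(4*m + 36) - 27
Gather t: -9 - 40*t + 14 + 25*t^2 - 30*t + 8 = 25*t^2 - 70*t + 13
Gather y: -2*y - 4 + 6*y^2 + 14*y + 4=6*y^2 + 12*y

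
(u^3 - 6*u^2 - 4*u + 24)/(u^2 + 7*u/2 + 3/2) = 2*(u^3 - 6*u^2 - 4*u + 24)/(2*u^2 + 7*u + 3)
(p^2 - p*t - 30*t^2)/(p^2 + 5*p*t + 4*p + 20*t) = (p - 6*t)/(p + 4)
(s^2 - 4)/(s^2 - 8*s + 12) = (s + 2)/(s - 6)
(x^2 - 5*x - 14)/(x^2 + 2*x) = (x - 7)/x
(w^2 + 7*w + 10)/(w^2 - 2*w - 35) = (w + 2)/(w - 7)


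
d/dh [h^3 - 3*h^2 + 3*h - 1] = 3*h^2 - 6*h + 3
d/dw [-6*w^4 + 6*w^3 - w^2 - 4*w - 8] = -24*w^3 + 18*w^2 - 2*w - 4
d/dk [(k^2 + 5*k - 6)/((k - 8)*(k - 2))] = (-15*k^2 + 44*k + 20)/(k^4 - 20*k^3 + 132*k^2 - 320*k + 256)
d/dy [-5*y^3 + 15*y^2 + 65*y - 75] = -15*y^2 + 30*y + 65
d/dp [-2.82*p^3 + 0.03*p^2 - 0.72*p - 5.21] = -8.46*p^2 + 0.06*p - 0.72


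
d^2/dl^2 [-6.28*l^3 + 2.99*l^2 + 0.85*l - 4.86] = 5.98 - 37.68*l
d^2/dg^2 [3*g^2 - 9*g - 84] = 6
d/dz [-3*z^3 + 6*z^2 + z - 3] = -9*z^2 + 12*z + 1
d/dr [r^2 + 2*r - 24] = 2*r + 2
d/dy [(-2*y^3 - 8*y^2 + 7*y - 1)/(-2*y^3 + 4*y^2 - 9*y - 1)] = 4*(-6*y^4 + 16*y^3 + 11*y^2 + 6*y - 4)/(4*y^6 - 16*y^5 + 52*y^4 - 68*y^3 + 73*y^2 + 18*y + 1)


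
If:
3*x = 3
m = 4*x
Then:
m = 4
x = 1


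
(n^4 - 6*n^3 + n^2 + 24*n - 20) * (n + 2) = n^5 - 4*n^4 - 11*n^3 + 26*n^2 + 28*n - 40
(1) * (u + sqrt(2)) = u + sqrt(2)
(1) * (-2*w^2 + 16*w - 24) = -2*w^2 + 16*w - 24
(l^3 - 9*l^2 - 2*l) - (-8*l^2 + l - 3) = l^3 - l^2 - 3*l + 3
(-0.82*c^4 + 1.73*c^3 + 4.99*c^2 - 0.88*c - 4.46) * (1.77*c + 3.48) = -1.4514*c^5 + 0.2085*c^4 + 14.8527*c^3 + 15.8076*c^2 - 10.9566*c - 15.5208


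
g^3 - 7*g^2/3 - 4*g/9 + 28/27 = (g - 7/3)*(g - 2/3)*(g + 2/3)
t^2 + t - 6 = (t - 2)*(t + 3)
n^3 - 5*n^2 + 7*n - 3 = (n - 3)*(n - 1)^2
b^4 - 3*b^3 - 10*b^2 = b^2*(b - 5)*(b + 2)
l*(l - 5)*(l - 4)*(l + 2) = l^4 - 7*l^3 + 2*l^2 + 40*l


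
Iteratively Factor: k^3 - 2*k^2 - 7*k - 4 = (k + 1)*(k^2 - 3*k - 4) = (k + 1)^2*(k - 4)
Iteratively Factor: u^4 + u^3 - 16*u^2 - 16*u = (u - 4)*(u^3 + 5*u^2 + 4*u) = (u - 4)*(u + 1)*(u^2 + 4*u) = (u - 4)*(u + 1)*(u + 4)*(u)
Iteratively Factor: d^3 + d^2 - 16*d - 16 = (d + 4)*(d^2 - 3*d - 4) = (d + 1)*(d + 4)*(d - 4)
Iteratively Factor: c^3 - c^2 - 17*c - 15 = (c + 1)*(c^2 - 2*c - 15) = (c - 5)*(c + 1)*(c + 3)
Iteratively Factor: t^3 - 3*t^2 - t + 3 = (t + 1)*(t^2 - 4*t + 3) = (t - 1)*(t + 1)*(t - 3)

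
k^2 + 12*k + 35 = (k + 5)*(k + 7)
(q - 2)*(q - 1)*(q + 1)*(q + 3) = q^4 + q^3 - 7*q^2 - q + 6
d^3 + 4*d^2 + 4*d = d*(d + 2)^2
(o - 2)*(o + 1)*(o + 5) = o^3 + 4*o^2 - 7*o - 10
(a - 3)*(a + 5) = a^2 + 2*a - 15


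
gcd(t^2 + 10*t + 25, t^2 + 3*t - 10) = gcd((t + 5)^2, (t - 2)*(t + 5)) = t + 5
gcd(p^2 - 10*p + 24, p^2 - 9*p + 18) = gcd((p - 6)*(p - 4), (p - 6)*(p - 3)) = p - 6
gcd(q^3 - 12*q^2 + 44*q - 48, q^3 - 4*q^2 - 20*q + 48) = q^2 - 8*q + 12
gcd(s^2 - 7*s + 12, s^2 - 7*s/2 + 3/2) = s - 3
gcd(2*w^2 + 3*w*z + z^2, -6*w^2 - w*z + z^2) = 2*w + z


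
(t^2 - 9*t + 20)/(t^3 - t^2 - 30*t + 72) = (t - 5)/(t^2 + 3*t - 18)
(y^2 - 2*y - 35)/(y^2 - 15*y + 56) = (y + 5)/(y - 8)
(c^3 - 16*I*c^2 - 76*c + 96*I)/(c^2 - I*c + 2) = (c^2 - 14*I*c - 48)/(c + I)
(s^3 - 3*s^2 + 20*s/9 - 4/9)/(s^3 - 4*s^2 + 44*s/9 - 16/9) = (3*s - 1)/(3*s - 4)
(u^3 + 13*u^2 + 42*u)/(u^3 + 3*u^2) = (u^2 + 13*u + 42)/(u*(u + 3))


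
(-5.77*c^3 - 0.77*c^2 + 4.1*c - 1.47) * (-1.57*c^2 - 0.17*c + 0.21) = 9.0589*c^5 + 2.1898*c^4 - 7.5178*c^3 + 1.4492*c^2 + 1.1109*c - 0.3087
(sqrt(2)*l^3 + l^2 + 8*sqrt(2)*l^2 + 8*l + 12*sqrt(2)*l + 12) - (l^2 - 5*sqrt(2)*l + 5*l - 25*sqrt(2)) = sqrt(2)*l^3 + 8*sqrt(2)*l^2 + 3*l + 17*sqrt(2)*l + 12 + 25*sqrt(2)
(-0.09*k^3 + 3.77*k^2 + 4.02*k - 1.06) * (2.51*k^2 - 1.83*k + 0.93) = -0.2259*k^5 + 9.6274*k^4 + 3.1074*k^3 - 6.5111*k^2 + 5.6784*k - 0.9858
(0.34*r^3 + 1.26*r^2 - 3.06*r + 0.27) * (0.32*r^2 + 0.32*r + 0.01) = 0.1088*r^5 + 0.512*r^4 - 0.5726*r^3 - 0.8802*r^2 + 0.0558*r + 0.0027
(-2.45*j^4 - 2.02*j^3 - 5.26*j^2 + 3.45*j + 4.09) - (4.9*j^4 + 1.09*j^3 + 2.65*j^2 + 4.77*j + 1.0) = -7.35*j^4 - 3.11*j^3 - 7.91*j^2 - 1.32*j + 3.09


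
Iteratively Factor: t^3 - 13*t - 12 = (t + 3)*(t^2 - 3*t - 4) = (t - 4)*(t + 3)*(t + 1)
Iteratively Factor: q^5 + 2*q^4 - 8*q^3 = (q - 2)*(q^4 + 4*q^3) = (q - 2)*(q + 4)*(q^3) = q*(q - 2)*(q + 4)*(q^2) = q^2*(q - 2)*(q + 4)*(q)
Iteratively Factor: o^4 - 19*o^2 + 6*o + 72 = (o + 2)*(o^3 - 2*o^2 - 15*o + 36) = (o - 3)*(o + 2)*(o^2 + o - 12) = (o - 3)*(o + 2)*(o + 4)*(o - 3)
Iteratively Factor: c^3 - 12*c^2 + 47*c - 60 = (c - 4)*(c^2 - 8*c + 15) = (c - 5)*(c - 4)*(c - 3)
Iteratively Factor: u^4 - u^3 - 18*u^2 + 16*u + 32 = (u - 4)*(u^3 + 3*u^2 - 6*u - 8) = (u - 4)*(u + 4)*(u^2 - u - 2) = (u - 4)*(u + 1)*(u + 4)*(u - 2)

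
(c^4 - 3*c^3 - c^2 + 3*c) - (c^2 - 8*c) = c^4 - 3*c^3 - 2*c^2 + 11*c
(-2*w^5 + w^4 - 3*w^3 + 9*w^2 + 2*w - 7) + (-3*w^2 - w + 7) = -2*w^5 + w^4 - 3*w^3 + 6*w^2 + w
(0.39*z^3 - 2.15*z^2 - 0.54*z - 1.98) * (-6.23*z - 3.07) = -2.4297*z^4 + 12.1972*z^3 + 9.9647*z^2 + 13.9932*z + 6.0786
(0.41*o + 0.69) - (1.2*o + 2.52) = -0.79*o - 1.83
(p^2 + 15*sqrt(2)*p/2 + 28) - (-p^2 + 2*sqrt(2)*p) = 2*p^2 + 11*sqrt(2)*p/2 + 28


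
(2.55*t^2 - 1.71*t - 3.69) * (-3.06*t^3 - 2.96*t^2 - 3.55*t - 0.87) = -7.803*t^5 - 2.3154*t^4 + 7.3005*t^3 + 14.7744*t^2 + 14.5872*t + 3.2103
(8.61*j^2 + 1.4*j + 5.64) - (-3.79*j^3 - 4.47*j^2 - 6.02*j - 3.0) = 3.79*j^3 + 13.08*j^2 + 7.42*j + 8.64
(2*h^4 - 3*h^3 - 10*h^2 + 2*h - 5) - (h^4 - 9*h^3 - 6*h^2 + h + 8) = h^4 + 6*h^3 - 4*h^2 + h - 13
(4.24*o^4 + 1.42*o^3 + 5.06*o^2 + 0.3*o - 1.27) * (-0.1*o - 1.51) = -0.424*o^5 - 6.5444*o^4 - 2.6502*o^3 - 7.6706*o^2 - 0.326*o + 1.9177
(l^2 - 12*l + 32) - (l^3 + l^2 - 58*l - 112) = -l^3 + 46*l + 144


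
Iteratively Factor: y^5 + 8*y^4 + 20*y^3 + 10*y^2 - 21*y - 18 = (y + 1)*(y^4 + 7*y^3 + 13*y^2 - 3*y - 18) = (y + 1)*(y + 3)*(y^3 + 4*y^2 + y - 6) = (y + 1)*(y + 2)*(y + 3)*(y^2 + 2*y - 3) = (y + 1)*(y + 2)*(y + 3)^2*(y - 1)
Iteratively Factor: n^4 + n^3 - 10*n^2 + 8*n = (n + 4)*(n^3 - 3*n^2 + 2*n) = (n - 1)*(n + 4)*(n^2 - 2*n) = (n - 2)*(n - 1)*(n + 4)*(n)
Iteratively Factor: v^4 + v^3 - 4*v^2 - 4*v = (v)*(v^3 + v^2 - 4*v - 4) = v*(v - 2)*(v^2 + 3*v + 2) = v*(v - 2)*(v + 2)*(v + 1)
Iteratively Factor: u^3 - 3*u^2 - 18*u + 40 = (u - 5)*(u^2 + 2*u - 8) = (u - 5)*(u + 4)*(u - 2)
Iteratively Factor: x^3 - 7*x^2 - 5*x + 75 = (x - 5)*(x^2 - 2*x - 15) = (x - 5)*(x + 3)*(x - 5)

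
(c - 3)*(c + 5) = c^2 + 2*c - 15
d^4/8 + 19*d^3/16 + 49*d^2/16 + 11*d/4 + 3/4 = (d/4 + 1/2)*(d/2 + 1/4)*(d + 1)*(d + 6)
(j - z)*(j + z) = j^2 - z^2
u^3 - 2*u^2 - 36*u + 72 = (u - 6)*(u - 2)*(u + 6)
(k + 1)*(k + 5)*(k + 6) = k^3 + 12*k^2 + 41*k + 30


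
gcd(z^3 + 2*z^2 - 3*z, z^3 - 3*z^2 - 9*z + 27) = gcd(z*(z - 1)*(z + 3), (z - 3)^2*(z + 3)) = z + 3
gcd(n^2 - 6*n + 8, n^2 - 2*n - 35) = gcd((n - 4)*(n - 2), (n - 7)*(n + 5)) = 1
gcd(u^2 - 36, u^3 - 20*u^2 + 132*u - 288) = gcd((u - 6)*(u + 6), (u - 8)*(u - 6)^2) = u - 6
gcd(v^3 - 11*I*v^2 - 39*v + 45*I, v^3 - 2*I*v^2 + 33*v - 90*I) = v^2 - 8*I*v - 15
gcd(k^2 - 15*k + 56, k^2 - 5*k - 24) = k - 8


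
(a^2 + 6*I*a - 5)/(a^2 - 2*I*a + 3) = (a + 5*I)/(a - 3*I)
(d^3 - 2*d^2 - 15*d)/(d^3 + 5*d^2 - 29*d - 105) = d/(d + 7)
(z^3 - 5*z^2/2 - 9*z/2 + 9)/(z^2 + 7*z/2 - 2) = (2*z^3 - 5*z^2 - 9*z + 18)/(2*z^2 + 7*z - 4)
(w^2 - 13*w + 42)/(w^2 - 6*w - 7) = (w - 6)/(w + 1)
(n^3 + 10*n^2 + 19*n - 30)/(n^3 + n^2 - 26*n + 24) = (n + 5)/(n - 4)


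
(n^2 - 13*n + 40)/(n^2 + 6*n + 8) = (n^2 - 13*n + 40)/(n^2 + 6*n + 8)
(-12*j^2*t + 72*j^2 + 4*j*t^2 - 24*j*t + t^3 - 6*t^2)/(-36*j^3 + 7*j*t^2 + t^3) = (t - 6)/(3*j + t)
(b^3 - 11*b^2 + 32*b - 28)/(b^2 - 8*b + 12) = (b^2 - 9*b + 14)/(b - 6)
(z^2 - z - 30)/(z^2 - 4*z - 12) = (z + 5)/(z + 2)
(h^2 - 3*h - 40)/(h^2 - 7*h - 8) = (h + 5)/(h + 1)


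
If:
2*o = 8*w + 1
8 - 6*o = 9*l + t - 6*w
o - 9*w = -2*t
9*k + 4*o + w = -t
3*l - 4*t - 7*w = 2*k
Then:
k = -44/81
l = 1369/6318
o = 803/702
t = 107/702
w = 113/702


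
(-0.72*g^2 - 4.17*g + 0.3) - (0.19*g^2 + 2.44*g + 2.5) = -0.91*g^2 - 6.61*g - 2.2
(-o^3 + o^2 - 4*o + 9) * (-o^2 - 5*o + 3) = o^5 + 4*o^4 - 4*o^3 + 14*o^2 - 57*o + 27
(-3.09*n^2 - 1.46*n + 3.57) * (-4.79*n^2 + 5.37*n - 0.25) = 14.8011*n^4 - 9.5999*n^3 - 24.168*n^2 + 19.5359*n - 0.8925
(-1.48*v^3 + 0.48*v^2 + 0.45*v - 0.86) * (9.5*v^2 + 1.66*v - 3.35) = -14.06*v^5 + 2.1032*v^4 + 10.0298*v^3 - 9.031*v^2 - 2.9351*v + 2.881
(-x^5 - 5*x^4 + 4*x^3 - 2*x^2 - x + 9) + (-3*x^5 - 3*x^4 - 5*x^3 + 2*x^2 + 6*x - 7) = -4*x^5 - 8*x^4 - x^3 + 5*x + 2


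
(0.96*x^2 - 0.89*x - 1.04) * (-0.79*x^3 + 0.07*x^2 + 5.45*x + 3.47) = -0.7584*x^5 + 0.7703*x^4 + 5.9913*x^3 - 1.5921*x^2 - 8.7563*x - 3.6088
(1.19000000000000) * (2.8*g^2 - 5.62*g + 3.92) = 3.332*g^2 - 6.6878*g + 4.6648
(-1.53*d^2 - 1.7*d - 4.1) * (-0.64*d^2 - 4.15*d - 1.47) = 0.9792*d^4 + 7.4375*d^3 + 11.9281*d^2 + 19.514*d + 6.027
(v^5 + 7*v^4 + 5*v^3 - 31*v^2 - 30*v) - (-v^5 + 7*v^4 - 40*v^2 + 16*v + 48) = 2*v^5 + 5*v^3 + 9*v^2 - 46*v - 48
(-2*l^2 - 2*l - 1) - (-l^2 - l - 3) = -l^2 - l + 2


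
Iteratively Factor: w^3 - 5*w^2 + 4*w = (w)*(w^2 - 5*w + 4) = w*(w - 4)*(w - 1)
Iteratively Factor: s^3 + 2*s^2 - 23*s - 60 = (s + 3)*(s^2 - s - 20) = (s + 3)*(s + 4)*(s - 5)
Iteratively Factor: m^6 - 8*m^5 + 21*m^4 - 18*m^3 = (m - 2)*(m^5 - 6*m^4 + 9*m^3) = m*(m - 2)*(m^4 - 6*m^3 + 9*m^2) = m*(m - 3)*(m - 2)*(m^3 - 3*m^2) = m^2*(m - 3)*(m - 2)*(m^2 - 3*m) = m^3*(m - 3)*(m - 2)*(m - 3)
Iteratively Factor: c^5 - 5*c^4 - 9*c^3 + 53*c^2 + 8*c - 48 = (c - 1)*(c^4 - 4*c^3 - 13*c^2 + 40*c + 48) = (c - 1)*(c + 3)*(c^3 - 7*c^2 + 8*c + 16) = (c - 4)*(c - 1)*(c + 3)*(c^2 - 3*c - 4) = (c - 4)^2*(c - 1)*(c + 3)*(c + 1)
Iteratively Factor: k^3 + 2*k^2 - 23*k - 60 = (k + 4)*(k^2 - 2*k - 15) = (k - 5)*(k + 4)*(k + 3)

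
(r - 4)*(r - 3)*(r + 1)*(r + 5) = r^4 - r^3 - 25*r^2 + 37*r + 60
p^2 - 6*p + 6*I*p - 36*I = (p - 6)*(p + 6*I)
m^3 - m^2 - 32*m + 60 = (m - 5)*(m - 2)*(m + 6)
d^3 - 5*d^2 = d^2*(d - 5)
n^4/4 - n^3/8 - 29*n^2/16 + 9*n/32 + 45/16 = (n/4 + 1/2)*(n - 5/2)*(n - 3/2)*(n + 3/2)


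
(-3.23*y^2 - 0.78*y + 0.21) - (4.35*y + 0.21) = -3.23*y^2 - 5.13*y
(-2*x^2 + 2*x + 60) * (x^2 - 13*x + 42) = -2*x^4 + 28*x^3 - 50*x^2 - 696*x + 2520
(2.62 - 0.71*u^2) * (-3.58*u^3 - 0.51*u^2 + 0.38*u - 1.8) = 2.5418*u^5 + 0.3621*u^4 - 9.6494*u^3 - 0.0582*u^2 + 0.9956*u - 4.716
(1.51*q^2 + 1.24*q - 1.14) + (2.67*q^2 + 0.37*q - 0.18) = 4.18*q^2 + 1.61*q - 1.32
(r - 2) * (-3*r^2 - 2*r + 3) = -3*r^3 + 4*r^2 + 7*r - 6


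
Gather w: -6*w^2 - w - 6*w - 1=-6*w^2 - 7*w - 1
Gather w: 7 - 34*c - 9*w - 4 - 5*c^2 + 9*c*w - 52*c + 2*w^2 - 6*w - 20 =-5*c^2 - 86*c + 2*w^2 + w*(9*c - 15) - 17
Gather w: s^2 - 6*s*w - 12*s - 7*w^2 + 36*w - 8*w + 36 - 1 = s^2 - 12*s - 7*w^2 + w*(28 - 6*s) + 35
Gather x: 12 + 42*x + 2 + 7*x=49*x + 14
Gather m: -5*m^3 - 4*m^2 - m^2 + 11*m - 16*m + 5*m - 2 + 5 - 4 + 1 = -5*m^3 - 5*m^2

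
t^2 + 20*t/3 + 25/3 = (t + 5/3)*(t + 5)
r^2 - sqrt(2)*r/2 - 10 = (r - 5*sqrt(2)/2)*(r + 2*sqrt(2))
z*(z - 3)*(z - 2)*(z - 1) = z^4 - 6*z^3 + 11*z^2 - 6*z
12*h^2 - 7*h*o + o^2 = (-4*h + o)*(-3*h + o)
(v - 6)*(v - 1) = v^2 - 7*v + 6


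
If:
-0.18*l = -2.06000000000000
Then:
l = 11.44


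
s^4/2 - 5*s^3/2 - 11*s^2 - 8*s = s*(s/2 + 1/2)*(s - 8)*(s + 2)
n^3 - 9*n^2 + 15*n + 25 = (n - 5)^2*(n + 1)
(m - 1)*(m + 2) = m^2 + m - 2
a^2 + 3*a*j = a*(a + 3*j)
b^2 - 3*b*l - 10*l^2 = (b - 5*l)*(b + 2*l)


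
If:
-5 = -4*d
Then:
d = 5/4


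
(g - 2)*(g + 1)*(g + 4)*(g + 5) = g^4 + 8*g^3 + 9*g^2 - 38*g - 40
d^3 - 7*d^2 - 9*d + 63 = (d - 7)*(d - 3)*(d + 3)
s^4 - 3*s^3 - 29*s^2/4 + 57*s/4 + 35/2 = (s - 7/2)*(s - 5/2)*(s + 1)*(s + 2)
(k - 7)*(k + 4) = k^2 - 3*k - 28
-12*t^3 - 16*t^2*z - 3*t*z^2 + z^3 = (-6*t + z)*(t + z)*(2*t + z)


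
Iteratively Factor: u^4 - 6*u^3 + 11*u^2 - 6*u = (u - 1)*(u^3 - 5*u^2 + 6*u) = u*(u - 1)*(u^2 - 5*u + 6) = u*(u - 3)*(u - 1)*(u - 2)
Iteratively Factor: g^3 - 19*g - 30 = (g - 5)*(g^2 + 5*g + 6) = (g - 5)*(g + 2)*(g + 3)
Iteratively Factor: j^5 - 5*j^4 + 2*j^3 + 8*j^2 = (j - 2)*(j^4 - 3*j^3 - 4*j^2) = j*(j - 2)*(j^3 - 3*j^2 - 4*j) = j*(j - 2)*(j + 1)*(j^2 - 4*j) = j*(j - 4)*(j - 2)*(j + 1)*(j)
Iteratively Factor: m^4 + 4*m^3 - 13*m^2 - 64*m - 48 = (m + 1)*(m^3 + 3*m^2 - 16*m - 48) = (m + 1)*(m + 3)*(m^2 - 16) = (m - 4)*(m + 1)*(m + 3)*(m + 4)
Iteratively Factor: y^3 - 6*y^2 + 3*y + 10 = (y - 2)*(y^2 - 4*y - 5) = (y - 2)*(y + 1)*(y - 5)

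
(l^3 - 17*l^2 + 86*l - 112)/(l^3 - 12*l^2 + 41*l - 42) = (l - 8)/(l - 3)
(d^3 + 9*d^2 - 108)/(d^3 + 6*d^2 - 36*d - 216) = (d - 3)/(d - 6)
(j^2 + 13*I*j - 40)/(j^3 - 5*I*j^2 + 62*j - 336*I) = (j + 5*I)/(j^2 - 13*I*j - 42)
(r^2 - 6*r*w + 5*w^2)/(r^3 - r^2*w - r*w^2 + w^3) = (r - 5*w)/(r^2 - w^2)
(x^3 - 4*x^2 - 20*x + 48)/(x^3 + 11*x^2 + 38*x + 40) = (x^2 - 8*x + 12)/(x^2 + 7*x + 10)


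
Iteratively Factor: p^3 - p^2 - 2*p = (p - 2)*(p^2 + p) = p*(p - 2)*(p + 1)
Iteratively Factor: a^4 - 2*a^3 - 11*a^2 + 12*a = (a - 1)*(a^3 - a^2 - 12*a) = (a - 1)*(a + 3)*(a^2 - 4*a) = a*(a - 1)*(a + 3)*(a - 4)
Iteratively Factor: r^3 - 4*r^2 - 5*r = (r)*(r^2 - 4*r - 5) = r*(r + 1)*(r - 5)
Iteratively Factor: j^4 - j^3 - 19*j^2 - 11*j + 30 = (j - 5)*(j^3 + 4*j^2 + j - 6) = (j - 5)*(j + 2)*(j^2 + 2*j - 3) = (j - 5)*(j + 2)*(j + 3)*(j - 1)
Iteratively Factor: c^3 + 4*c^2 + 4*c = (c + 2)*(c^2 + 2*c) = c*(c + 2)*(c + 2)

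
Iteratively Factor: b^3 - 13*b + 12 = (b - 3)*(b^2 + 3*b - 4) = (b - 3)*(b + 4)*(b - 1)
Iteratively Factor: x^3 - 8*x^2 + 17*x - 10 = (x - 2)*(x^2 - 6*x + 5) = (x - 5)*(x - 2)*(x - 1)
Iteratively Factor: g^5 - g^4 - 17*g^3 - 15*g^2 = (g + 3)*(g^4 - 4*g^3 - 5*g^2) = (g - 5)*(g + 3)*(g^3 + g^2) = g*(g - 5)*(g + 3)*(g^2 + g) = g*(g - 5)*(g + 1)*(g + 3)*(g)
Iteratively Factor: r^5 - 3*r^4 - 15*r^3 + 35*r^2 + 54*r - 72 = (r - 4)*(r^4 + r^3 - 11*r^2 - 9*r + 18) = (r - 4)*(r + 2)*(r^3 - r^2 - 9*r + 9) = (r - 4)*(r - 3)*(r + 2)*(r^2 + 2*r - 3) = (r - 4)*(r - 3)*(r + 2)*(r + 3)*(r - 1)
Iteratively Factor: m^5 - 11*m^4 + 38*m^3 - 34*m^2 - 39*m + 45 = (m + 1)*(m^4 - 12*m^3 + 50*m^2 - 84*m + 45) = (m - 1)*(m + 1)*(m^3 - 11*m^2 + 39*m - 45) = (m - 3)*(m - 1)*(m + 1)*(m^2 - 8*m + 15) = (m - 5)*(m - 3)*(m - 1)*(m + 1)*(m - 3)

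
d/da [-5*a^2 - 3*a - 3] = -10*a - 3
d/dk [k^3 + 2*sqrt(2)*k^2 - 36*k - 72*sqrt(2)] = 3*k^2 + 4*sqrt(2)*k - 36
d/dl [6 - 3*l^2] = -6*l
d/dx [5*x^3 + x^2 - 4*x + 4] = 15*x^2 + 2*x - 4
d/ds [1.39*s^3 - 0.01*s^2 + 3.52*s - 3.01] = 4.17*s^2 - 0.02*s + 3.52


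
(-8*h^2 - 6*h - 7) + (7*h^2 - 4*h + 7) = -h^2 - 10*h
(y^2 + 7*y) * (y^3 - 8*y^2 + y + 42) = y^5 - y^4 - 55*y^3 + 49*y^2 + 294*y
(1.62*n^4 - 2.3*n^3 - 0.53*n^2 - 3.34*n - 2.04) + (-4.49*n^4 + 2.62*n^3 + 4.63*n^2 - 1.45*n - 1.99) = -2.87*n^4 + 0.32*n^3 + 4.1*n^2 - 4.79*n - 4.03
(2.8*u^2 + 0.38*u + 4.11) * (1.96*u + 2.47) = 5.488*u^3 + 7.6608*u^2 + 8.9942*u + 10.1517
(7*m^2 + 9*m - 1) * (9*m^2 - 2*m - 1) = 63*m^4 + 67*m^3 - 34*m^2 - 7*m + 1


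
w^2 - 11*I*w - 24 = (w - 8*I)*(w - 3*I)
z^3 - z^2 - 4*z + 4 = (z - 2)*(z - 1)*(z + 2)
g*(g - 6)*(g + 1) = g^3 - 5*g^2 - 6*g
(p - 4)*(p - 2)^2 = p^3 - 8*p^2 + 20*p - 16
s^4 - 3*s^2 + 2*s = s*(s - 1)^2*(s + 2)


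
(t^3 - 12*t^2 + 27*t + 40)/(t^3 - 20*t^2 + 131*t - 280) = (t + 1)/(t - 7)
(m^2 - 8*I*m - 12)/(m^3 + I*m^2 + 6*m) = (m - 6*I)/(m*(m + 3*I))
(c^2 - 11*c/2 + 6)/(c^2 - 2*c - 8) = (c - 3/2)/(c + 2)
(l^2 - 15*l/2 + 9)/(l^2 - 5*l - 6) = (l - 3/2)/(l + 1)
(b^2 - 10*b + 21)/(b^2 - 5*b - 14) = (b - 3)/(b + 2)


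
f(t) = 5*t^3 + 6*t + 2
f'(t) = 15*t^2 + 6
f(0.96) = 12.18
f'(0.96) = 19.82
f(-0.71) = -4.05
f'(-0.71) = 13.56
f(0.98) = 12.59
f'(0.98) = 20.41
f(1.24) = 18.97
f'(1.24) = 29.06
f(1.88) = 46.50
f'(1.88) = 59.02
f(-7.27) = -1962.82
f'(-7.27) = 798.79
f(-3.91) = -320.34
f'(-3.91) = 235.32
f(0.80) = 9.36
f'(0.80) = 15.60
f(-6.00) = -1114.00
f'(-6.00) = 546.00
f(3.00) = 155.00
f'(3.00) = 141.00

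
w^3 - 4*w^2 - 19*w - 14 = (w - 7)*(w + 1)*(w + 2)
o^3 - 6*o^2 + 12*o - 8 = (o - 2)^3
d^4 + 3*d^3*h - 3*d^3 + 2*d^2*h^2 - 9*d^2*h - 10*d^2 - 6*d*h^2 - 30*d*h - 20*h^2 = (d - 5)*(d + 2)*(d + h)*(d + 2*h)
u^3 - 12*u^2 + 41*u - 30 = (u - 6)*(u - 5)*(u - 1)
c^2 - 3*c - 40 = (c - 8)*(c + 5)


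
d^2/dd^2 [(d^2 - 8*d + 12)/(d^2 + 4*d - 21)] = 6*(-4*d^3 + 33*d^2 - 120*d + 71)/(d^6 + 12*d^5 - 15*d^4 - 440*d^3 + 315*d^2 + 5292*d - 9261)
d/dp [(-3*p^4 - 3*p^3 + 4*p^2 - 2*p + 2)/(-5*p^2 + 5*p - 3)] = (30*p^5 - 30*p^4 + 6*p^3 + 37*p^2 - 4*p - 4)/(25*p^4 - 50*p^3 + 55*p^2 - 30*p + 9)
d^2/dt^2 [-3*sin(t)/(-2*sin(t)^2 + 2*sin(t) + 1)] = 3*(-4*sin(t)^5 - 4*sin(t)^4 - 4*sin(t)^3 + 2*sin(t)^2 + 11*sin(t) - 4)/(-2*sin(t) - cos(2*t))^3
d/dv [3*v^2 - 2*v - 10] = 6*v - 2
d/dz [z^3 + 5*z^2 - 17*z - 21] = 3*z^2 + 10*z - 17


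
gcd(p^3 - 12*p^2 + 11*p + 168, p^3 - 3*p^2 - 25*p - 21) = p^2 - 4*p - 21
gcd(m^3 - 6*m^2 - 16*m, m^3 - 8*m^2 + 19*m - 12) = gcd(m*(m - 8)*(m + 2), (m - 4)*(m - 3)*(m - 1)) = 1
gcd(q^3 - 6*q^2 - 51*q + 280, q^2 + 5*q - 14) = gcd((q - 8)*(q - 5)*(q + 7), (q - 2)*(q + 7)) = q + 7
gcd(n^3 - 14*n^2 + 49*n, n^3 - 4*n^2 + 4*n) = n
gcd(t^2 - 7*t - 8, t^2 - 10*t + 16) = t - 8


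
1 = 1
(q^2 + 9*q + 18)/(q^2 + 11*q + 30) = (q + 3)/(q + 5)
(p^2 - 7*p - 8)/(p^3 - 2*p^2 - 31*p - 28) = (p - 8)/(p^2 - 3*p - 28)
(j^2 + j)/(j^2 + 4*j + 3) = j/(j + 3)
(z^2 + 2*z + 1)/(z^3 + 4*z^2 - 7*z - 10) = (z + 1)/(z^2 + 3*z - 10)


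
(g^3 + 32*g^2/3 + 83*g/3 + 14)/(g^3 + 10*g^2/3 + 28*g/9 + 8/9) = 3*(g^2 + 10*g + 21)/(3*g^2 + 8*g + 4)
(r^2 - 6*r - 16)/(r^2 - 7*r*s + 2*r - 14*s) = (r - 8)/(r - 7*s)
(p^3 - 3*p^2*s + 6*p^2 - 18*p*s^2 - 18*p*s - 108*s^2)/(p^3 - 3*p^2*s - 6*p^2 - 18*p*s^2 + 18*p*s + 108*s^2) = (p + 6)/(p - 6)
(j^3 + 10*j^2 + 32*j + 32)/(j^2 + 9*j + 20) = (j^2 + 6*j + 8)/(j + 5)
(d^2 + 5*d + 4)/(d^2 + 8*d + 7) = (d + 4)/(d + 7)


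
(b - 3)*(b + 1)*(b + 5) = b^3 + 3*b^2 - 13*b - 15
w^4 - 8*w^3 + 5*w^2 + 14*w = w*(w - 7)*(w - 2)*(w + 1)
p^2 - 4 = (p - 2)*(p + 2)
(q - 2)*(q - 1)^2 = q^3 - 4*q^2 + 5*q - 2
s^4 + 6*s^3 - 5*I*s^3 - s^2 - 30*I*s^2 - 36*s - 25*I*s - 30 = (s + 1)*(s + 5)*(s - 3*I)*(s - 2*I)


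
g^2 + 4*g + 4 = (g + 2)^2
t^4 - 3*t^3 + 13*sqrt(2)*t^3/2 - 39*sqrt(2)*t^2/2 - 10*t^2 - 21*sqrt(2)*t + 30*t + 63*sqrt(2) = (t - 3)*(t - 3*sqrt(2)/2)*(t + sqrt(2))*(t + 7*sqrt(2))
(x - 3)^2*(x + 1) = x^3 - 5*x^2 + 3*x + 9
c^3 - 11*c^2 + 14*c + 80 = (c - 8)*(c - 5)*(c + 2)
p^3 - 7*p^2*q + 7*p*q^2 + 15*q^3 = (p - 5*q)*(p - 3*q)*(p + q)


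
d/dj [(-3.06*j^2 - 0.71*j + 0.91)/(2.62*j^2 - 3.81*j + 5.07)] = (13.5188*j^2 - 35.7968*j - 0.1326)/(6.8644*j^4 - 19.9644*j^3 + 41.0829*j^2 - 38.6334*j + 25.7049)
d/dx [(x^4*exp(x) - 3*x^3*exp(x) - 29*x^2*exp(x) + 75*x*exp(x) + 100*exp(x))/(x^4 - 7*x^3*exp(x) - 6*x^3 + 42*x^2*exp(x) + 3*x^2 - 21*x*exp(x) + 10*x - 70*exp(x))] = (x^4 - x^3 - 7*x^2*exp(x) - 25*x^2 + 28*x*exp(x) + 80*x - 126*exp(x) - 40)*exp(x)/(x^4 - 14*x^3*exp(x) - 4*x^3 + 49*x^2*exp(2*x) + 56*x^2*exp(x) + 4*x^2 - 196*x*exp(2*x) - 56*x*exp(x) + 196*exp(2*x))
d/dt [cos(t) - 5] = -sin(t)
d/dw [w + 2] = 1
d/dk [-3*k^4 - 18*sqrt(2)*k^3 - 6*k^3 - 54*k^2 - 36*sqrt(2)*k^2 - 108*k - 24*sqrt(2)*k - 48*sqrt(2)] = -12*k^3 - 54*sqrt(2)*k^2 - 18*k^2 - 108*k - 72*sqrt(2)*k - 108 - 24*sqrt(2)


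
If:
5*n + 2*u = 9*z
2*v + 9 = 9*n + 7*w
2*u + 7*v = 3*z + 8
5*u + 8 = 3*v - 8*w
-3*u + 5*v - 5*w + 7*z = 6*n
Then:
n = -11053/1908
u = -547/36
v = 5071/1908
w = 18113/1908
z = -12583/1908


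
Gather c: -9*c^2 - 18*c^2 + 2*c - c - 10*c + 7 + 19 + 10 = -27*c^2 - 9*c + 36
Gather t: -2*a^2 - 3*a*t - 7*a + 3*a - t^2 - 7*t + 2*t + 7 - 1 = -2*a^2 - 4*a - t^2 + t*(-3*a - 5) + 6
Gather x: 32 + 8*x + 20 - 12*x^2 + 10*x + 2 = -12*x^2 + 18*x + 54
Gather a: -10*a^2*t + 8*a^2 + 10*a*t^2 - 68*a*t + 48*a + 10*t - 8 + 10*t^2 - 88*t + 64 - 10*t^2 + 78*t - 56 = a^2*(8 - 10*t) + a*(10*t^2 - 68*t + 48)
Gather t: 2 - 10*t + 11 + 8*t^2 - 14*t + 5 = 8*t^2 - 24*t + 18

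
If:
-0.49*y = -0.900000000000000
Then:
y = 1.84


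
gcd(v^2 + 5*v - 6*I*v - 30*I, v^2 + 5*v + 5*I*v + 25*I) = v + 5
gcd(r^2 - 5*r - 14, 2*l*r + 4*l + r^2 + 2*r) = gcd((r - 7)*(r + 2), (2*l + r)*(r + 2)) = r + 2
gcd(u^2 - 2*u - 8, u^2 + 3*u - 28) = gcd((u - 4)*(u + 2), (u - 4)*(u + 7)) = u - 4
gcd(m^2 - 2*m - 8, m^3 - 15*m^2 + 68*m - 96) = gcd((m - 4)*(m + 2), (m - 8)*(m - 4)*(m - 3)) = m - 4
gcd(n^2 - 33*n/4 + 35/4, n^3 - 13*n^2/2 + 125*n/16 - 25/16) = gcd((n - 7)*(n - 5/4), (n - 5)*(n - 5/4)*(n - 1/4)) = n - 5/4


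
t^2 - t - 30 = (t - 6)*(t + 5)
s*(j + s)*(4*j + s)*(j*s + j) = 4*j^3*s^2 + 4*j^3*s + 5*j^2*s^3 + 5*j^2*s^2 + j*s^4 + j*s^3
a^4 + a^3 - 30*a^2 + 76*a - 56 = (a - 2)^3*(a + 7)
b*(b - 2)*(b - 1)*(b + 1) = b^4 - 2*b^3 - b^2 + 2*b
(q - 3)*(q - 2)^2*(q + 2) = q^4 - 5*q^3 + 2*q^2 + 20*q - 24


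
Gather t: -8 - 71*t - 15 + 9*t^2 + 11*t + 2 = 9*t^2 - 60*t - 21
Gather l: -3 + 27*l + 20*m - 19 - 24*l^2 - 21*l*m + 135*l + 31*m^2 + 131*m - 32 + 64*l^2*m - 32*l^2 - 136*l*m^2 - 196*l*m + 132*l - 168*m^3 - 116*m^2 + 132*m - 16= l^2*(64*m - 56) + l*(-136*m^2 - 217*m + 294) - 168*m^3 - 85*m^2 + 283*m - 70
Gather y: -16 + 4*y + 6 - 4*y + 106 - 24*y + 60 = 156 - 24*y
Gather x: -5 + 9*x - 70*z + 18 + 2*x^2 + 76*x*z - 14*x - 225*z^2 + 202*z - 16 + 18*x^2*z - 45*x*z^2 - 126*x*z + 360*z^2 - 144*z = x^2*(18*z + 2) + x*(-45*z^2 - 50*z - 5) + 135*z^2 - 12*z - 3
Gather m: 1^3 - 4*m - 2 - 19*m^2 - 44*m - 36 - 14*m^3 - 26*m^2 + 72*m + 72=-14*m^3 - 45*m^2 + 24*m + 35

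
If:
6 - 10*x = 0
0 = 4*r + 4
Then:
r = -1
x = 3/5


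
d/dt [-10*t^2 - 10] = -20*t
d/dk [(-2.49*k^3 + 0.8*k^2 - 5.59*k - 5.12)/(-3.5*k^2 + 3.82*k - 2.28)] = (8.715*k^4 - 19.0236*k^3 + 0.522600000000004*k^2 - 39.488*k + 32.3036)/(12.25*k^4 - 26.74*k^3 + 30.5524*k^2 - 17.4192*k + 5.1984)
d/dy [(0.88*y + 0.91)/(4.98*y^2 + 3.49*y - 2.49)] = (4.3824*y^2 + 3.0712*y - (0.88*y + 0.91)*(9.96*y + 3.49) - 2.1912)/(4.98*y^2 + 3.49*y - 2.49)^2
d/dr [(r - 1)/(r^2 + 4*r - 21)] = (r^2 + 4*r - 2*(r - 1)*(r + 2) - 21)/(r^2 + 4*r - 21)^2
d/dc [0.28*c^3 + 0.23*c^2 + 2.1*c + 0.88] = 0.84*c^2 + 0.46*c + 2.1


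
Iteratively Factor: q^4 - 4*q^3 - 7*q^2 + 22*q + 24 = (q + 1)*(q^3 - 5*q^2 - 2*q + 24) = (q + 1)*(q + 2)*(q^2 - 7*q + 12) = (q - 3)*(q + 1)*(q + 2)*(q - 4)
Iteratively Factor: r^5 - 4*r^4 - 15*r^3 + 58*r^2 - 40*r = (r - 2)*(r^4 - 2*r^3 - 19*r^2 + 20*r) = r*(r - 2)*(r^3 - 2*r^2 - 19*r + 20) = r*(r - 2)*(r - 1)*(r^2 - r - 20) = r*(r - 2)*(r - 1)*(r + 4)*(r - 5)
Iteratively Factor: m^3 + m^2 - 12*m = (m + 4)*(m^2 - 3*m) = m*(m + 4)*(m - 3)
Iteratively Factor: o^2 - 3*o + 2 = (o - 2)*(o - 1)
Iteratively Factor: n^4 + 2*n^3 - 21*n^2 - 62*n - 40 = (n + 1)*(n^3 + n^2 - 22*n - 40) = (n + 1)*(n + 4)*(n^2 - 3*n - 10) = (n + 1)*(n + 2)*(n + 4)*(n - 5)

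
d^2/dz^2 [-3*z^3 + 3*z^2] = 6 - 18*z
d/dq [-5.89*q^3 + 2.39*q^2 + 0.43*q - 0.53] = -17.67*q^2 + 4.78*q + 0.43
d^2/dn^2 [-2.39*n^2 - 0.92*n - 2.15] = -4.78000000000000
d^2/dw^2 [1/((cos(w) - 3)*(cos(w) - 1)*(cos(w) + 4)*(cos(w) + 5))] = (682*(1 - cos(w)^2)^2 + 66*sin(w)^6 - 16*cos(w)^8 - 115*cos(w)^7 + 17*cos(w)^6 + 812*cos(w)^5 - 619*cos(w)^3 - 5663*cos(w)^2 - 846*cos(w) + 6430)/((cos(w) - 3)^3*(cos(w) - 1)^3*(cos(w) + 4)^3*(cos(w) + 5)^3)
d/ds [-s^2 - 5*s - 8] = -2*s - 5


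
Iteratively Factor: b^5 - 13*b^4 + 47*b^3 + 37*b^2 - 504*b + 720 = (b - 4)*(b^4 - 9*b^3 + 11*b^2 + 81*b - 180) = (b - 5)*(b - 4)*(b^3 - 4*b^2 - 9*b + 36) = (b - 5)*(b - 4)*(b + 3)*(b^2 - 7*b + 12) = (b - 5)*(b - 4)^2*(b + 3)*(b - 3)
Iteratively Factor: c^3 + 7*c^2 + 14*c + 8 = (c + 1)*(c^2 + 6*c + 8) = (c + 1)*(c + 2)*(c + 4)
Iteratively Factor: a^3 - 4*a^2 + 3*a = (a - 1)*(a^2 - 3*a) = (a - 3)*(a - 1)*(a)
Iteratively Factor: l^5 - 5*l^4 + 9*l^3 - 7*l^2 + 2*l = (l - 1)*(l^4 - 4*l^3 + 5*l^2 - 2*l) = (l - 1)^2*(l^3 - 3*l^2 + 2*l) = (l - 1)^3*(l^2 - 2*l) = (l - 2)*(l - 1)^3*(l)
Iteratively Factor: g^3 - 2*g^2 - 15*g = (g + 3)*(g^2 - 5*g) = g*(g + 3)*(g - 5)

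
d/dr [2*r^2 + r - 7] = 4*r + 1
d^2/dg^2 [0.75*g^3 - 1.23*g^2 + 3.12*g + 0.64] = 4.5*g - 2.46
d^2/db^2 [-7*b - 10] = 0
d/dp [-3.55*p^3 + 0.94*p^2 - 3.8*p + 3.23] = -10.65*p^2 + 1.88*p - 3.8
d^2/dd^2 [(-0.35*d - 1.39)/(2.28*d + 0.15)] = -14.212152/(2.28*d + 0.15)^3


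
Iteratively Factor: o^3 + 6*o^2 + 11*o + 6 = (o + 1)*(o^2 + 5*o + 6) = (o + 1)*(o + 2)*(o + 3)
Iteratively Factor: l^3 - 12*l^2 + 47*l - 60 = (l - 3)*(l^2 - 9*l + 20) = (l - 4)*(l - 3)*(l - 5)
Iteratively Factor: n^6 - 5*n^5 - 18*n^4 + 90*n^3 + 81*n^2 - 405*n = (n + 3)*(n^5 - 8*n^4 + 6*n^3 + 72*n^2 - 135*n) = n*(n + 3)*(n^4 - 8*n^3 + 6*n^2 + 72*n - 135) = n*(n - 5)*(n + 3)*(n^3 - 3*n^2 - 9*n + 27) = n*(n - 5)*(n + 3)^2*(n^2 - 6*n + 9) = n*(n - 5)*(n - 3)*(n + 3)^2*(n - 3)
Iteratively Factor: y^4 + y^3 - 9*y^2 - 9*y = (y + 1)*(y^3 - 9*y) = (y + 1)*(y + 3)*(y^2 - 3*y) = y*(y + 1)*(y + 3)*(y - 3)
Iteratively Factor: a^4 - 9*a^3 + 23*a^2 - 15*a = (a - 1)*(a^3 - 8*a^2 + 15*a) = a*(a - 1)*(a^2 - 8*a + 15) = a*(a - 5)*(a - 1)*(a - 3)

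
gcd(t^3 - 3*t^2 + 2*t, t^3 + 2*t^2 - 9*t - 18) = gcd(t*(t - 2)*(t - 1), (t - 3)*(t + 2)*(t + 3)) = 1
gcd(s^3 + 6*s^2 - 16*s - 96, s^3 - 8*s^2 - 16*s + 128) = s^2 - 16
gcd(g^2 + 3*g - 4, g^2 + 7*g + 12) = g + 4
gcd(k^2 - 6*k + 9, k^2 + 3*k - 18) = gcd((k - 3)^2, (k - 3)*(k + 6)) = k - 3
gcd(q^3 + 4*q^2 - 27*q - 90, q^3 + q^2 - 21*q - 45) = q^2 - 2*q - 15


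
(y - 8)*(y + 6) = y^2 - 2*y - 48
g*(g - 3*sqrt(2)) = g^2 - 3*sqrt(2)*g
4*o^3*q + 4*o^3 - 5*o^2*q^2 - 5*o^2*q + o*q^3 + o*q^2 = (-4*o + q)*(-o + q)*(o*q + o)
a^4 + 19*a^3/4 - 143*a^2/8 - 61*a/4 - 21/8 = (a - 3)*(a + 1/4)*(a + 1/2)*(a + 7)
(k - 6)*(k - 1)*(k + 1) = k^3 - 6*k^2 - k + 6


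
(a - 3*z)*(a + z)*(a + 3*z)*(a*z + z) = a^4*z + a^3*z^2 + a^3*z - 9*a^2*z^3 + a^2*z^2 - 9*a*z^4 - 9*a*z^3 - 9*z^4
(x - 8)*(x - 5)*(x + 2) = x^3 - 11*x^2 + 14*x + 80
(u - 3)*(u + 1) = u^2 - 2*u - 3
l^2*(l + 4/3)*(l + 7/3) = l^4 + 11*l^3/3 + 28*l^2/9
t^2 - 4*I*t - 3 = (t - 3*I)*(t - I)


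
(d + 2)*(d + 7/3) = d^2 + 13*d/3 + 14/3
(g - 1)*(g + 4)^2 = g^3 + 7*g^2 + 8*g - 16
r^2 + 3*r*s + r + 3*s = (r + 1)*(r + 3*s)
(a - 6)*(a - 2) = a^2 - 8*a + 12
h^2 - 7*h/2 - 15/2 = (h - 5)*(h + 3/2)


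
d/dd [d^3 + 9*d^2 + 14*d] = 3*d^2 + 18*d + 14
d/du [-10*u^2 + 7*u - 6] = 7 - 20*u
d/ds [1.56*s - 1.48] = 1.56000000000000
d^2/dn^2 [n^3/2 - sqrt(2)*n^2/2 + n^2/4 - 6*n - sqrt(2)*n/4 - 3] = 3*n - sqrt(2) + 1/2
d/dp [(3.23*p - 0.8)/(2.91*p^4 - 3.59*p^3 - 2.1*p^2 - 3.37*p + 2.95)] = (-28.1979*p^4 + 32.5034*p^3 - 1.833*p^2 - 3.36*p + 6.8325)/(8.4681*p^8 - 20.8938*p^7 + 0.666099999999998*p^6 - 4.5354*p^5 + 45.7756*p^4 - 7.027*p^3 - 1.0331*p^2 - 19.883*p + 8.7025)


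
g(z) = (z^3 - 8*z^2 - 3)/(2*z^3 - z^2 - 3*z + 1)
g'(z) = (3*z^2 - 16*z)/(2*z^3 - z^2 - 3*z + 1) + (-6*z^2 + 2*z + 3)*(z^3 - 8*z^2 - 3)/(2*z^3 - z^2 - 3*z + 1)^2 = (15*z^4 - 6*z^3 + 45*z^2 - 22*z - 9)/(4*z^6 - 4*z^5 - 11*z^4 + 10*z^3 + 7*z^2 - 6*z + 1)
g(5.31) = -0.31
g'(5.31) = 0.19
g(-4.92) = 1.28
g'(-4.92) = 0.18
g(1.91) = -4.54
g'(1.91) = 8.77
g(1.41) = -41.46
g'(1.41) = 609.47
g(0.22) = -10.79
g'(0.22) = -119.41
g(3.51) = -0.90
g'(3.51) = 0.59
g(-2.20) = 2.83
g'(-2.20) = 1.96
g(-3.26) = 1.77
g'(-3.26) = 0.51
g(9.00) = 0.06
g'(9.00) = 0.05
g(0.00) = -3.00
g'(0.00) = -9.00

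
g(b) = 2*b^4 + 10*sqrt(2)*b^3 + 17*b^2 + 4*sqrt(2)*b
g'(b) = 8*b^3 + 30*sqrt(2)*b^2 + 34*b + 4*sqrt(2)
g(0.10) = 0.75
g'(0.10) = 9.49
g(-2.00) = -24.45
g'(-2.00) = 43.36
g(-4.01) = -144.08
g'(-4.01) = 35.69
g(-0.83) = -0.12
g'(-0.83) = 2.09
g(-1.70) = -13.26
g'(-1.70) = 31.17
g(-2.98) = -82.42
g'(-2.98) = 69.39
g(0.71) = 18.16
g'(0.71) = 54.05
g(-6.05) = 135.80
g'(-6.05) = -418.69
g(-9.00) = 4138.47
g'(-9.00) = -2695.80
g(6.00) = 6292.64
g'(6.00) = 3465.01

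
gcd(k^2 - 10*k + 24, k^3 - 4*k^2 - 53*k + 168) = 1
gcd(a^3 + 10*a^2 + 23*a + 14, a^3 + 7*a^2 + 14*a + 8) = a^2 + 3*a + 2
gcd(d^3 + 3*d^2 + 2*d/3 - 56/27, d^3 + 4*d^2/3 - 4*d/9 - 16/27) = d^2 + 2*d/3 - 8/9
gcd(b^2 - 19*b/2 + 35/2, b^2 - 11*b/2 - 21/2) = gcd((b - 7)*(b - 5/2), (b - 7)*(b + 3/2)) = b - 7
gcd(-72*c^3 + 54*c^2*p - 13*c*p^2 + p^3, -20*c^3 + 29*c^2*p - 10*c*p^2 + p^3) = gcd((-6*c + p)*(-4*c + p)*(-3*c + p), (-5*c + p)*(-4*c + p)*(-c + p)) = -4*c + p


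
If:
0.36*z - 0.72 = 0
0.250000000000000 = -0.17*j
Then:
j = -1.47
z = 2.00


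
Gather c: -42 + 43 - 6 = -5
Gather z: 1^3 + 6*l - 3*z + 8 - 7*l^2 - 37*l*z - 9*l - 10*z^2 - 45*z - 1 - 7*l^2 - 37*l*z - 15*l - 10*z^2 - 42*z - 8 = -14*l^2 - 18*l - 20*z^2 + z*(-74*l - 90)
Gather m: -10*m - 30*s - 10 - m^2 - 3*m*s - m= -m^2 + m*(-3*s - 11) - 30*s - 10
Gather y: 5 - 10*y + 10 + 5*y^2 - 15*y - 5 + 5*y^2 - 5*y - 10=10*y^2 - 30*y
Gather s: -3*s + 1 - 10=-3*s - 9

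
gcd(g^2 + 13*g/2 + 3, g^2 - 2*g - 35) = 1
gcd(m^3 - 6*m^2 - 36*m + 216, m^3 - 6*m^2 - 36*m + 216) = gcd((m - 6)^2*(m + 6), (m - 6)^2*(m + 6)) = m^3 - 6*m^2 - 36*m + 216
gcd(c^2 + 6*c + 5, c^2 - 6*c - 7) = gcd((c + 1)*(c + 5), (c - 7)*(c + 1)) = c + 1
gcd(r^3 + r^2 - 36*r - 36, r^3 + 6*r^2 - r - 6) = r^2 + 7*r + 6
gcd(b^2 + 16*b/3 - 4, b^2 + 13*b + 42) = b + 6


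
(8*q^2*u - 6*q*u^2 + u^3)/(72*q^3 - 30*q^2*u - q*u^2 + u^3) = u*(2*q - u)/(18*q^2 - 3*q*u - u^2)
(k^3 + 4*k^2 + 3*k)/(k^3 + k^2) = (k + 3)/k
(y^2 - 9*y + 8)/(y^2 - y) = (y - 8)/y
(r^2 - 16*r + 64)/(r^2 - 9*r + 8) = (r - 8)/(r - 1)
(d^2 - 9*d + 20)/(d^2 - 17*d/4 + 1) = 4*(d - 5)/(4*d - 1)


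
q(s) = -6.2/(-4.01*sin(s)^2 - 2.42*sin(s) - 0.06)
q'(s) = -6.2*(8.02*sin(s)*cos(s) + 2.42*cos(s))/(-4.01*sin(s)^2 - 2.42*sin(s) - 0.06)^2 = -(49.724*sin(s) + 15.004)*cos(s)/(4.01*sin(s)^2 + 2.42*sin(s) + 0.06)^2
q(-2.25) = 10.25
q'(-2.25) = -40.69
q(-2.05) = 5.79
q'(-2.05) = -11.72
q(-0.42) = -23.84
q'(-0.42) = 71.18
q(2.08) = 1.19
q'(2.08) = 1.04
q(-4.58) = 0.97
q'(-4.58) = 0.21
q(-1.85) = 4.31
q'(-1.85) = -4.36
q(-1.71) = 3.88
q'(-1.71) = -1.86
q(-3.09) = -114.53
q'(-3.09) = 4239.21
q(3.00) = 12.88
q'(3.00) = 94.08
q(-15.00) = 34.06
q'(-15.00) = -397.35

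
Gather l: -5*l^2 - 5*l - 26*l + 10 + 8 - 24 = -5*l^2 - 31*l - 6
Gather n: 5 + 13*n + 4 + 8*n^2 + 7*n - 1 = 8*n^2 + 20*n + 8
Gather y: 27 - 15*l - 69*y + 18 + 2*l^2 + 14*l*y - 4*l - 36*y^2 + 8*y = 2*l^2 - 19*l - 36*y^2 + y*(14*l - 61) + 45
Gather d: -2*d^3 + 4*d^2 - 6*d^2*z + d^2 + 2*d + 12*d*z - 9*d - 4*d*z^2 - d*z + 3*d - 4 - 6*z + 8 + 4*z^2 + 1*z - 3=-2*d^3 + d^2*(5 - 6*z) + d*(-4*z^2 + 11*z - 4) + 4*z^2 - 5*z + 1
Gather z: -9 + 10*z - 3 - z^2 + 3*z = -z^2 + 13*z - 12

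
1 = 1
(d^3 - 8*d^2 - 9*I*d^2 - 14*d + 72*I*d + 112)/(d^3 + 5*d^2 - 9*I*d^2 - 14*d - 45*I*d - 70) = (d - 8)/(d + 5)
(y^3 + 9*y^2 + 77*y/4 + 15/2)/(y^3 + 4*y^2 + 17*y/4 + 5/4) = (y + 6)/(y + 1)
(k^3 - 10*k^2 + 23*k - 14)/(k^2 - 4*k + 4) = (k^2 - 8*k + 7)/(k - 2)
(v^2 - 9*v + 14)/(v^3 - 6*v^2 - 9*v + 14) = (v - 2)/(v^2 + v - 2)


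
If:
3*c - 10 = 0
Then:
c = 10/3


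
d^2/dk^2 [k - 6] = 0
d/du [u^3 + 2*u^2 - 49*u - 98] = 3*u^2 + 4*u - 49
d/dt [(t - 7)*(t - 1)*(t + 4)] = 3*t^2 - 8*t - 25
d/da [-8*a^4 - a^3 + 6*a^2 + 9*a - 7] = -32*a^3 - 3*a^2 + 12*a + 9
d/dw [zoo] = 0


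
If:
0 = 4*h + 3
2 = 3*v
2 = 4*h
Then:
No Solution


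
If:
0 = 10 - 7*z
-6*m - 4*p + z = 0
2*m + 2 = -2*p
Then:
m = 19/7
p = -26/7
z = 10/7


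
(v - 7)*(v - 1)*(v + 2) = v^3 - 6*v^2 - 9*v + 14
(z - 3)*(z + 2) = z^2 - z - 6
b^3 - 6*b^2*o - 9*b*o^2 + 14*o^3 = (b - 7*o)*(b - o)*(b + 2*o)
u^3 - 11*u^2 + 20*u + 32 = (u - 8)*(u - 4)*(u + 1)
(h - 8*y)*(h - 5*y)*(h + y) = h^3 - 12*h^2*y + 27*h*y^2 + 40*y^3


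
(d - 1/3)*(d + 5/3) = d^2 + 4*d/3 - 5/9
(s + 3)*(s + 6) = s^2 + 9*s + 18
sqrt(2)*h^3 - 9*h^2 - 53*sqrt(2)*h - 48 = (h - 8*sqrt(2))*(h + 3*sqrt(2))*(sqrt(2)*h + 1)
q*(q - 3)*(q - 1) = q^3 - 4*q^2 + 3*q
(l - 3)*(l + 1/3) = l^2 - 8*l/3 - 1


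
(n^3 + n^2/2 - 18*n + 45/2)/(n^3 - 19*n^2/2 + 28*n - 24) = (n^2 + 2*n - 15)/(n^2 - 8*n + 16)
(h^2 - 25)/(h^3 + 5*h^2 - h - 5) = (h - 5)/(h^2 - 1)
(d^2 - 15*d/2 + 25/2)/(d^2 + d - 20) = (d^2 - 15*d/2 + 25/2)/(d^2 + d - 20)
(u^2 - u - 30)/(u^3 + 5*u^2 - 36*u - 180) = 1/(u + 6)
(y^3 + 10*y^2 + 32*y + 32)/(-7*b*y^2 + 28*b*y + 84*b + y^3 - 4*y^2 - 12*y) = (y^2 + 8*y + 16)/(-7*b*y + 42*b + y^2 - 6*y)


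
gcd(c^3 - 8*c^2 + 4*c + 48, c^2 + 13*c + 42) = 1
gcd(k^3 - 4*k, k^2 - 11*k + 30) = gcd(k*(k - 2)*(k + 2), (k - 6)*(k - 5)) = 1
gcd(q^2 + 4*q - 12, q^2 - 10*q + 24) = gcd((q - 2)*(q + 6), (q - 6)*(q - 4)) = 1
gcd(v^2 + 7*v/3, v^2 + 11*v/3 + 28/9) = v + 7/3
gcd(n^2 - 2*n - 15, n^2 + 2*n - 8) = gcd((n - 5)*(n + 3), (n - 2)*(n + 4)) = 1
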